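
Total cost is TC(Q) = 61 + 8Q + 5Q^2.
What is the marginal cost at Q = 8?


MC = dTC/dQ = 8 + 2*5*Q
At Q = 8:
MC = 8 + 10*8
MC = 8 + 80 = 88

88


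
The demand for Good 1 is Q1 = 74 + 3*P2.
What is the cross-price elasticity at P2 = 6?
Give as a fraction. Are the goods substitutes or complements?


dQ1/dP2 = 3
At P2 = 6: Q1 = 74 + 3*6 = 92
Exy = (dQ1/dP2)(P2/Q1) = 3 * 6 / 92 = 9/46
Since Exy > 0, the goods are substitutes.

9/46 (substitutes)


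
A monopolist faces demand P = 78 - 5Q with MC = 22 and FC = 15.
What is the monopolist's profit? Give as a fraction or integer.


MR = MC: 78 - 10Q = 22
Q* = 28/5
P* = 78 - 5*28/5 = 50
Profit = (P* - MC)*Q* - FC
= (50 - 22)*28/5 - 15
= 28*28/5 - 15
= 784/5 - 15 = 709/5

709/5


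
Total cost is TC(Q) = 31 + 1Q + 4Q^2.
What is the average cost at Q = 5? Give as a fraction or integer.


TC(5) = 31 + 1*5 + 4*5^2
TC(5) = 31 + 5 + 100 = 136
AC = TC/Q = 136/5 = 136/5

136/5


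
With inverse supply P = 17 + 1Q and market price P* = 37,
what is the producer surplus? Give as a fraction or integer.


Minimum supply price (at Q=0): P_min = 17
Quantity supplied at P* = 37:
Q* = (37 - 17)/1 = 20
PS = (1/2) * Q* * (P* - P_min)
PS = (1/2) * 20 * (37 - 17)
PS = (1/2) * 20 * 20 = 200

200


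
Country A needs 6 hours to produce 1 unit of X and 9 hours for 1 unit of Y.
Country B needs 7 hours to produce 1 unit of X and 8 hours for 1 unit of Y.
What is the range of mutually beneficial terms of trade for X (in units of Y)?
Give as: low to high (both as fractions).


Opportunity cost of X for Country A = hours_X / hours_Y = 6/9 = 2/3 units of Y
Opportunity cost of X for Country B = hours_X / hours_Y = 7/8 = 7/8 units of Y
Terms of trade must be between the two opportunity costs.
Range: 2/3 to 7/8

2/3 to 7/8


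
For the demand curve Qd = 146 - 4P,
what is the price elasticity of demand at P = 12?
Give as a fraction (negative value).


dQ/dP = -4
At P = 12: Q = 146 - 4*12 = 98
E = (dQ/dP)(P/Q) = (-4)(12/98) = -24/49

-24/49


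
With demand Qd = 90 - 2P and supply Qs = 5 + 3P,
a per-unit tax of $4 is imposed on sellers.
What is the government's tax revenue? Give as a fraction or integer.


With tax on sellers, new supply: Qs' = 5 + 3(P - 4)
= 3P - 7
New equilibrium quantity:
Q_new = 256/5
Tax revenue = tax * Q_new = 4 * 256/5 = 1024/5

1024/5


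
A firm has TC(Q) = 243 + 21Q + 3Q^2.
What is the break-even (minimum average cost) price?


AC(Q) = 243/Q + 21 + 3Q
To minimize: dAC/dQ = -243/Q^2 + 3 = 0
Q^2 = 243/3 = 81
Q* = 9
Min AC = 243/9 + 21 + 3*9
Min AC = 27 + 21 + 27 = 75

75


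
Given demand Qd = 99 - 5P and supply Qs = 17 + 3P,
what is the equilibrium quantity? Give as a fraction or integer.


First find equilibrium price:
99 - 5P = 17 + 3P
P* = 82/8 = 41/4
Then substitute into demand:
Q* = 99 - 5 * 41/4 = 191/4

191/4


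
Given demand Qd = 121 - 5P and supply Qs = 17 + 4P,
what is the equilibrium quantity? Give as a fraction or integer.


First find equilibrium price:
121 - 5P = 17 + 4P
P* = 104/9 = 104/9
Then substitute into demand:
Q* = 121 - 5 * 104/9 = 569/9

569/9


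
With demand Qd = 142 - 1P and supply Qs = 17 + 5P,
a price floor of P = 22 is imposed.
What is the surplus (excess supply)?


At P = 22:
Qd = 142 - 1*22 = 120
Qs = 17 + 5*22 = 127
Surplus = Qs - Qd = 127 - 120 = 7

7


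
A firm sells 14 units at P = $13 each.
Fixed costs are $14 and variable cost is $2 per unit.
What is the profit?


Total Revenue = P * Q = 13 * 14 = $182
Total Cost = FC + VC*Q = 14 + 2*14 = $42
Profit = TR - TC = 182 - 42 = $140

$140


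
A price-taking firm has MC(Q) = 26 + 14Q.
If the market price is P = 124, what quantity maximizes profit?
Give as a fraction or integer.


In perfect competition, profit is maximized where P = MC.
124 = 26 + 14Q
98 = 14Q
Q* = 98/14 = 7

7


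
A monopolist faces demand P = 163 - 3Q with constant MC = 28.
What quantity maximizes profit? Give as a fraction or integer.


TR = P*Q = (163 - 3Q)Q = 163Q - 3Q^2
MR = dTR/dQ = 163 - 6Q
Set MR = MC:
163 - 6Q = 28
135 = 6Q
Q* = 135/6 = 45/2

45/2


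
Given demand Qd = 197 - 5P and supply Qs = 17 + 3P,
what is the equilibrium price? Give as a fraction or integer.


At equilibrium, Qd = Qs.
197 - 5P = 17 + 3P
197 - 17 = 5P + 3P
180 = 8P
P* = 180/8 = 45/2

45/2


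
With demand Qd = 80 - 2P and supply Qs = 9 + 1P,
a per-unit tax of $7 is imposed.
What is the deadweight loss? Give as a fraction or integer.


Pre-tax equilibrium quantity: Q* = 98/3
Post-tax equilibrium quantity: Q_tax = 28
Reduction in quantity: Q* - Q_tax = 14/3
DWL = (1/2) * tax * (Q* - Q_tax)
DWL = (1/2) * 7 * 14/3 = 49/3

49/3


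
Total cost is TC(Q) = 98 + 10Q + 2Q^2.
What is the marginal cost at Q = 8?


MC = dTC/dQ = 10 + 2*2*Q
At Q = 8:
MC = 10 + 4*8
MC = 10 + 32 = 42

42


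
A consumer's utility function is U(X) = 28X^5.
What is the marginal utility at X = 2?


MU = dU/dX = 28*5*X^(5-1)
MU = 140*X^4
At X = 2:
MU = 140 * 2^4
MU = 140 * 16 = 2240

2240


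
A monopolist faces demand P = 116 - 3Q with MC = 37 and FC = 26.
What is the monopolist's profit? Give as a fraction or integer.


MR = MC: 116 - 6Q = 37
Q* = 79/6
P* = 116 - 3*79/6 = 153/2
Profit = (P* - MC)*Q* - FC
= (153/2 - 37)*79/6 - 26
= 79/2*79/6 - 26
= 6241/12 - 26 = 5929/12

5929/12


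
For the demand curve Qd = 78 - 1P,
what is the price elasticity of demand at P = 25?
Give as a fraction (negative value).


dQ/dP = -1
At P = 25: Q = 78 - 1*25 = 53
E = (dQ/dP)(P/Q) = (-1)(25/53) = -25/53

-25/53


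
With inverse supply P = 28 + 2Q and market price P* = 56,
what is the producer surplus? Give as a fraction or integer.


Minimum supply price (at Q=0): P_min = 28
Quantity supplied at P* = 56:
Q* = (56 - 28)/2 = 14
PS = (1/2) * Q* * (P* - P_min)
PS = (1/2) * 14 * (56 - 28)
PS = (1/2) * 14 * 28 = 196

196


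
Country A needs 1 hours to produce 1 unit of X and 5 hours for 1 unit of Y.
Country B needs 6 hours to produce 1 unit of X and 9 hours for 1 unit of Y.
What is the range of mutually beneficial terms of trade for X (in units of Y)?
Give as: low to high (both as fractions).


Opportunity cost of X for Country A = hours_X / hours_Y = 1/5 = 1/5 units of Y
Opportunity cost of X for Country B = hours_X / hours_Y = 6/9 = 2/3 units of Y
Terms of trade must be between the two opportunity costs.
Range: 1/5 to 2/3

1/5 to 2/3


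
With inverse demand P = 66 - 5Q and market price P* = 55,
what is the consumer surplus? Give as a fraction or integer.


Maximum willingness to pay (at Q=0): P_max = 66
Quantity demanded at P* = 55:
Q* = (66 - 55)/5 = 11/5
CS = (1/2) * Q* * (P_max - P*)
CS = (1/2) * 11/5 * (66 - 55)
CS = (1/2) * 11/5 * 11 = 121/10

121/10


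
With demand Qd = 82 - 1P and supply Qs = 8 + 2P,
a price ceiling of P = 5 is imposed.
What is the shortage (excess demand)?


At P = 5:
Qd = 82 - 1*5 = 77
Qs = 8 + 2*5 = 18
Shortage = Qd - Qs = 77 - 18 = 59

59


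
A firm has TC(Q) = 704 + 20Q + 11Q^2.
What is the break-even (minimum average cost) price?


AC(Q) = 704/Q + 20 + 11Q
To minimize: dAC/dQ = -704/Q^2 + 11 = 0
Q^2 = 704/11 = 64
Q* = 8
Min AC = 704/8 + 20 + 11*8
Min AC = 88 + 20 + 88 = 196

196


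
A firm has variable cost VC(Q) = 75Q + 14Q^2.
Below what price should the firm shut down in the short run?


AVC(Q) = VC(Q)/Q = 75 + 14Q
AVC is increasing in Q, so minimum AVC is at Q -> 0+.
Min AVC = 75
The firm should shut down if P < 75.

75


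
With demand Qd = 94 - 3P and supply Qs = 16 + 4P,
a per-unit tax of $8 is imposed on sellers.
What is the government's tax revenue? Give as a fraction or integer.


With tax on sellers, new supply: Qs' = 16 + 4(P - 8)
= 4P - 16
New equilibrium quantity:
Q_new = 328/7
Tax revenue = tax * Q_new = 8 * 328/7 = 2624/7

2624/7


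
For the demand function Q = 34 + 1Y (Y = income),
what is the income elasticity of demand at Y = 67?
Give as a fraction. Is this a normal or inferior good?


dQ/dY = 1
At Y = 67: Q = 34 + 1*67 = 101
Ey = (dQ/dY)(Y/Q) = 1 * 67 / 101 = 67/101
Since Ey > 0, this is a normal good.

67/101 (normal good)


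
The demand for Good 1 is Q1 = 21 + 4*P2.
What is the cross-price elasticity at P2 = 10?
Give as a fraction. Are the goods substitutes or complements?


dQ1/dP2 = 4
At P2 = 10: Q1 = 21 + 4*10 = 61
Exy = (dQ1/dP2)(P2/Q1) = 4 * 10 / 61 = 40/61
Since Exy > 0, the goods are substitutes.

40/61 (substitutes)


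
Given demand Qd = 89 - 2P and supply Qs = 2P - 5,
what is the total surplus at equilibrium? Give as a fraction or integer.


Find equilibrium: 89 - 2P = 2P - 5
89 + 5 = 4P
P* = 94/4 = 47/2
Q* = 2*47/2 - 5 = 42
Inverse demand: P = 89/2 - Q/2, so P_max = 89/2
Inverse supply: P = 5/2 + Q/2, so P_min = 5/2
CS = (1/2) * 42 * (89/2 - 47/2) = 441
PS = (1/2) * 42 * (47/2 - 5/2) = 441
TS = CS + PS = 441 + 441 = 882

882


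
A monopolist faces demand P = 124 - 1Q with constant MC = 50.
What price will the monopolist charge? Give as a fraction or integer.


MR = 124 - 2Q
Set MR = MC: 124 - 2Q = 50
Q* = 37
Substitute into demand:
P* = 124 - 1*37 = 87

87


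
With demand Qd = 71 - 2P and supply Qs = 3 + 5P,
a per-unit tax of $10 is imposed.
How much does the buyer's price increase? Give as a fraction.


With a per-unit tax, the buyer's price increase depends on relative slopes.
Supply slope: d = 5, Demand slope: b = 2
Buyer's price increase = d * tax / (b + d)
= 5 * 10 / (2 + 5)
= 50 / 7 = 50/7

50/7


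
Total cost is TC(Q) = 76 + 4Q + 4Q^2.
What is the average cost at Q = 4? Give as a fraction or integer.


TC(4) = 76 + 4*4 + 4*4^2
TC(4) = 76 + 16 + 64 = 156
AC = TC/Q = 156/4 = 39

39


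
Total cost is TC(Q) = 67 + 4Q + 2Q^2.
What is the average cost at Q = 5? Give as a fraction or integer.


TC(5) = 67 + 4*5 + 2*5^2
TC(5) = 67 + 20 + 50 = 137
AC = TC/Q = 137/5 = 137/5

137/5


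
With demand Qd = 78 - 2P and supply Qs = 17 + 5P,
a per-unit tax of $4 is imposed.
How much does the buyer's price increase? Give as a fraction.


With a per-unit tax, the buyer's price increase depends on relative slopes.
Supply slope: d = 5, Demand slope: b = 2
Buyer's price increase = d * tax / (b + d)
= 5 * 4 / (2 + 5)
= 20 / 7 = 20/7

20/7


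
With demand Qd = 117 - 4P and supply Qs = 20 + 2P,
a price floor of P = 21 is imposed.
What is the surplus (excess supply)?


At P = 21:
Qd = 117 - 4*21 = 33
Qs = 20 + 2*21 = 62
Surplus = Qs - Qd = 62 - 33 = 29

29


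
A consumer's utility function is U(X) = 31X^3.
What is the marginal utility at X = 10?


MU = dU/dX = 31*3*X^(3-1)
MU = 93*X^2
At X = 10:
MU = 93 * 10^2
MU = 93 * 100 = 9300

9300


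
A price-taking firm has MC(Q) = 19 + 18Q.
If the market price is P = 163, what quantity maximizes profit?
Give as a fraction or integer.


In perfect competition, profit is maximized where P = MC.
163 = 19 + 18Q
144 = 18Q
Q* = 144/18 = 8

8


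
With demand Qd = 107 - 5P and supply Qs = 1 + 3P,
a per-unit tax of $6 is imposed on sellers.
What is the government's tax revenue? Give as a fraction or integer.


With tax on sellers, new supply: Qs' = 1 + 3(P - 6)
= 3P - 17
New equilibrium quantity:
Q_new = 59/2
Tax revenue = tax * Q_new = 6 * 59/2 = 177

177


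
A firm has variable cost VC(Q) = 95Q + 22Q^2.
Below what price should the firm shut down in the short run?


AVC(Q) = VC(Q)/Q = 95 + 22Q
AVC is increasing in Q, so minimum AVC is at Q -> 0+.
Min AVC = 95
The firm should shut down if P < 95.

95


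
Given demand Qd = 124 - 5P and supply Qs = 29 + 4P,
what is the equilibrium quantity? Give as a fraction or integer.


First find equilibrium price:
124 - 5P = 29 + 4P
P* = 95/9 = 95/9
Then substitute into demand:
Q* = 124 - 5 * 95/9 = 641/9

641/9


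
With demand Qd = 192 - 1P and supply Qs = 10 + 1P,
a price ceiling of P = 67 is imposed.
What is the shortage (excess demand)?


At P = 67:
Qd = 192 - 1*67 = 125
Qs = 10 + 1*67 = 77
Shortage = Qd - Qs = 125 - 77 = 48

48


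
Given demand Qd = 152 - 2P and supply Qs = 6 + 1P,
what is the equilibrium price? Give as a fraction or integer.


At equilibrium, Qd = Qs.
152 - 2P = 6 + 1P
152 - 6 = 2P + 1P
146 = 3P
P* = 146/3 = 146/3

146/3


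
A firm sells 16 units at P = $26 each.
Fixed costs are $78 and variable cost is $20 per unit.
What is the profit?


Total Revenue = P * Q = 26 * 16 = $416
Total Cost = FC + VC*Q = 78 + 20*16 = $398
Profit = TR - TC = 416 - 398 = $18

$18


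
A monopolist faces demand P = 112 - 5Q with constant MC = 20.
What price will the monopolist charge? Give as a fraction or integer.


MR = 112 - 10Q
Set MR = MC: 112 - 10Q = 20
Q* = 46/5
Substitute into demand:
P* = 112 - 5*46/5 = 66

66


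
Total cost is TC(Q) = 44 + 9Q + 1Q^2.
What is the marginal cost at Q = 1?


MC = dTC/dQ = 9 + 2*1*Q
At Q = 1:
MC = 9 + 2*1
MC = 9 + 2 = 11

11


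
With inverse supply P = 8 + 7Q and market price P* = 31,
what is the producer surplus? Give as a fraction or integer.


Minimum supply price (at Q=0): P_min = 8
Quantity supplied at P* = 31:
Q* = (31 - 8)/7 = 23/7
PS = (1/2) * Q* * (P* - P_min)
PS = (1/2) * 23/7 * (31 - 8)
PS = (1/2) * 23/7 * 23 = 529/14

529/14


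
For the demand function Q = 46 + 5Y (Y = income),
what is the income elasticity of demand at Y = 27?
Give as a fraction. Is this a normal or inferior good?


dQ/dY = 5
At Y = 27: Q = 46 + 5*27 = 181
Ey = (dQ/dY)(Y/Q) = 5 * 27 / 181 = 135/181
Since Ey > 0, this is a normal good.

135/181 (normal good)


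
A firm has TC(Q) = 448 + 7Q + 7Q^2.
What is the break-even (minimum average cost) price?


AC(Q) = 448/Q + 7 + 7Q
To minimize: dAC/dQ = -448/Q^2 + 7 = 0
Q^2 = 448/7 = 64
Q* = 8
Min AC = 448/8 + 7 + 7*8
Min AC = 56 + 7 + 56 = 119

119


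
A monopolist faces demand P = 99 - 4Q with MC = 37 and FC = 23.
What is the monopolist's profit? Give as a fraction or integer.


MR = MC: 99 - 8Q = 37
Q* = 31/4
P* = 99 - 4*31/4 = 68
Profit = (P* - MC)*Q* - FC
= (68 - 37)*31/4 - 23
= 31*31/4 - 23
= 961/4 - 23 = 869/4

869/4


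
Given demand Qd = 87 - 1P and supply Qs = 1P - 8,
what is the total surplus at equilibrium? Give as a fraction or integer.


Find equilibrium: 87 - 1P = 1P - 8
87 + 8 = 2P
P* = 95/2 = 95/2
Q* = 1*95/2 - 8 = 79/2
Inverse demand: P = 87 - Q/1, so P_max = 87
Inverse supply: P = 8 + Q/1, so P_min = 8
CS = (1/2) * 79/2 * (87 - 95/2) = 6241/8
PS = (1/2) * 79/2 * (95/2 - 8) = 6241/8
TS = CS + PS = 6241/8 + 6241/8 = 6241/4

6241/4


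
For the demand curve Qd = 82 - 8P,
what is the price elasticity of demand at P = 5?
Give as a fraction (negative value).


dQ/dP = -8
At P = 5: Q = 82 - 8*5 = 42
E = (dQ/dP)(P/Q) = (-8)(5/42) = -20/21

-20/21


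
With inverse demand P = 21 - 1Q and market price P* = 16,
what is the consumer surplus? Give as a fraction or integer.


Maximum willingness to pay (at Q=0): P_max = 21
Quantity demanded at P* = 16:
Q* = (21 - 16)/1 = 5
CS = (1/2) * Q* * (P_max - P*)
CS = (1/2) * 5 * (21 - 16)
CS = (1/2) * 5 * 5 = 25/2

25/2


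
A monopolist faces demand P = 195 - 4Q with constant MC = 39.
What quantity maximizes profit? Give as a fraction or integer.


TR = P*Q = (195 - 4Q)Q = 195Q - 4Q^2
MR = dTR/dQ = 195 - 8Q
Set MR = MC:
195 - 8Q = 39
156 = 8Q
Q* = 156/8 = 39/2

39/2


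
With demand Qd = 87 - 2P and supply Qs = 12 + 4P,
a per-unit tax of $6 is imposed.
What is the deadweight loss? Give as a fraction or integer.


Pre-tax equilibrium quantity: Q* = 62
Post-tax equilibrium quantity: Q_tax = 54
Reduction in quantity: Q* - Q_tax = 8
DWL = (1/2) * tax * (Q* - Q_tax)
DWL = (1/2) * 6 * 8 = 24

24


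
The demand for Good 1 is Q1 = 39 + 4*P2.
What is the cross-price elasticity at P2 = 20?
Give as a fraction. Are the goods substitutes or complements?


dQ1/dP2 = 4
At P2 = 20: Q1 = 39 + 4*20 = 119
Exy = (dQ1/dP2)(P2/Q1) = 4 * 20 / 119 = 80/119
Since Exy > 0, the goods are substitutes.

80/119 (substitutes)


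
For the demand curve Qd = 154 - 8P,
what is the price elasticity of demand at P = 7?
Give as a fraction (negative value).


dQ/dP = -8
At P = 7: Q = 154 - 8*7 = 98
E = (dQ/dP)(P/Q) = (-8)(7/98) = -4/7

-4/7


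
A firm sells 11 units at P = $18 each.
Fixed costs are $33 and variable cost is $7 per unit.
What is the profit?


Total Revenue = P * Q = 18 * 11 = $198
Total Cost = FC + VC*Q = 33 + 7*11 = $110
Profit = TR - TC = 198 - 110 = $88

$88


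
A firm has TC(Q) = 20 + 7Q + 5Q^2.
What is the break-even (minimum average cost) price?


AC(Q) = 20/Q + 7 + 5Q
To minimize: dAC/dQ = -20/Q^2 + 5 = 0
Q^2 = 20/5 = 4
Q* = 2
Min AC = 20/2 + 7 + 5*2
Min AC = 10 + 7 + 10 = 27

27


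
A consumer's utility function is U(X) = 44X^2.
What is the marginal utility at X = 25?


MU = dU/dX = 44*2*X^(2-1)
MU = 88*X^1
At X = 25:
MU = 88 * 25^1
MU = 88 * 25 = 2200

2200


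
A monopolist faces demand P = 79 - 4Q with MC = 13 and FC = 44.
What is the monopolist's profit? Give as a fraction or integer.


MR = MC: 79 - 8Q = 13
Q* = 33/4
P* = 79 - 4*33/4 = 46
Profit = (P* - MC)*Q* - FC
= (46 - 13)*33/4 - 44
= 33*33/4 - 44
= 1089/4 - 44 = 913/4

913/4


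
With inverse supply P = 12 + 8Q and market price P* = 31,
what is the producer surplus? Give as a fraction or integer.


Minimum supply price (at Q=0): P_min = 12
Quantity supplied at P* = 31:
Q* = (31 - 12)/8 = 19/8
PS = (1/2) * Q* * (P* - P_min)
PS = (1/2) * 19/8 * (31 - 12)
PS = (1/2) * 19/8 * 19 = 361/16

361/16


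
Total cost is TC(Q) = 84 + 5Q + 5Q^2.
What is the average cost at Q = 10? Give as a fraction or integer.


TC(10) = 84 + 5*10 + 5*10^2
TC(10) = 84 + 50 + 500 = 634
AC = TC/Q = 634/10 = 317/5

317/5


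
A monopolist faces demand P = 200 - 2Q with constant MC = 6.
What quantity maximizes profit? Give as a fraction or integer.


TR = P*Q = (200 - 2Q)Q = 200Q - 2Q^2
MR = dTR/dQ = 200 - 4Q
Set MR = MC:
200 - 4Q = 6
194 = 4Q
Q* = 194/4 = 97/2

97/2


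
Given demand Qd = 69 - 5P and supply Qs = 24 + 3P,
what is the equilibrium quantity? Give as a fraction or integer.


First find equilibrium price:
69 - 5P = 24 + 3P
P* = 45/8 = 45/8
Then substitute into demand:
Q* = 69 - 5 * 45/8 = 327/8

327/8


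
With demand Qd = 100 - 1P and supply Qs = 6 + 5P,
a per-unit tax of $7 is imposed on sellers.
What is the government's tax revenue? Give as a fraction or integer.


With tax on sellers, new supply: Qs' = 6 + 5(P - 7)
= 5P - 29
New equilibrium quantity:
Q_new = 157/2
Tax revenue = tax * Q_new = 7 * 157/2 = 1099/2

1099/2


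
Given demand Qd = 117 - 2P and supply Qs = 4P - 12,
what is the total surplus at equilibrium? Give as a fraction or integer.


Find equilibrium: 117 - 2P = 4P - 12
117 + 12 = 6P
P* = 129/6 = 43/2
Q* = 4*43/2 - 12 = 74
Inverse demand: P = 117/2 - Q/2, so P_max = 117/2
Inverse supply: P = 3 + Q/4, so P_min = 3
CS = (1/2) * 74 * (117/2 - 43/2) = 1369
PS = (1/2) * 74 * (43/2 - 3) = 1369/2
TS = CS + PS = 1369 + 1369/2 = 4107/2

4107/2


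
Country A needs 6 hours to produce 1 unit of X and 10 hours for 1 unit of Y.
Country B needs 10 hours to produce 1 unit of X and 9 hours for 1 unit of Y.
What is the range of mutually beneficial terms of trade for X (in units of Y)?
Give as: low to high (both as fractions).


Opportunity cost of X for Country A = hours_X / hours_Y = 6/10 = 3/5 units of Y
Opportunity cost of X for Country B = hours_X / hours_Y = 10/9 = 10/9 units of Y
Terms of trade must be between the two opportunity costs.
Range: 3/5 to 10/9

3/5 to 10/9


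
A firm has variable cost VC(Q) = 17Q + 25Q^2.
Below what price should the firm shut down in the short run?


AVC(Q) = VC(Q)/Q = 17 + 25Q
AVC is increasing in Q, so minimum AVC is at Q -> 0+.
Min AVC = 17
The firm should shut down if P < 17.

17


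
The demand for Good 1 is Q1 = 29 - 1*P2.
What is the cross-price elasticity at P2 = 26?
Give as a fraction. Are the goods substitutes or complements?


dQ1/dP2 = -1
At P2 = 26: Q1 = 29 - 1*26 = 3
Exy = (dQ1/dP2)(P2/Q1) = -1 * 26 / 3 = -26/3
Since Exy < 0, the goods are complements.

-26/3 (complements)


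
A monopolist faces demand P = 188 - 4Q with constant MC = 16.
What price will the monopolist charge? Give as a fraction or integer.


MR = 188 - 8Q
Set MR = MC: 188 - 8Q = 16
Q* = 43/2
Substitute into demand:
P* = 188 - 4*43/2 = 102

102


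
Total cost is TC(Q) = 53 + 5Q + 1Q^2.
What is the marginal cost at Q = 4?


MC = dTC/dQ = 5 + 2*1*Q
At Q = 4:
MC = 5 + 2*4
MC = 5 + 8 = 13

13


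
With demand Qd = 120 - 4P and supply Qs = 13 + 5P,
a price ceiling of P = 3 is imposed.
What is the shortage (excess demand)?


At P = 3:
Qd = 120 - 4*3 = 108
Qs = 13 + 5*3 = 28
Shortage = Qd - Qs = 108 - 28 = 80

80


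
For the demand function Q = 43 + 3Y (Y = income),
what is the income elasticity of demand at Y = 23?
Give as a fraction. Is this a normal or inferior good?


dQ/dY = 3
At Y = 23: Q = 43 + 3*23 = 112
Ey = (dQ/dY)(Y/Q) = 3 * 23 / 112 = 69/112
Since Ey > 0, this is a normal good.

69/112 (normal good)


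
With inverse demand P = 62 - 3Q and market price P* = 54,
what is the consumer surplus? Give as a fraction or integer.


Maximum willingness to pay (at Q=0): P_max = 62
Quantity demanded at P* = 54:
Q* = (62 - 54)/3 = 8/3
CS = (1/2) * Q* * (P_max - P*)
CS = (1/2) * 8/3 * (62 - 54)
CS = (1/2) * 8/3 * 8 = 32/3

32/3


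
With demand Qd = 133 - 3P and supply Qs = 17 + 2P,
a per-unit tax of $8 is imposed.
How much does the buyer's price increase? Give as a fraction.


With a per-unit tax, the buyer's price increase depends on relative slopes.
Supply slope: d = 2, Demand slope: b = 3
Buyer's price increase = d * tax / (b + d)
= 2 * 8 / (3 + 2)
= 16 / 5 = 16/5

16/5


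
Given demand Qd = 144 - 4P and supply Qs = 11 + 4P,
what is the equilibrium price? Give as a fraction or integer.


At equilibrium, Qd = Qs.
144 - 4P = 11 + 4P
144 - 11 = 4P + 4P
133 = 8P
P* = 133/8 = 133/8

133/8


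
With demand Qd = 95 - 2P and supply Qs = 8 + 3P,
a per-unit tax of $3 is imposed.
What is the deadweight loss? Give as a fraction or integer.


Pre-tax equilibrium quantity: Q* = 301/5
Post-tax equilibrium quantity: Q_tax = 283/5
Reduction in quantity: Q* - Q_tax = 18/5
DWL = (1/2) * tax * (Q* - Q_tax)
DWL = (1/2) * 3 * 18/5 = 27/5

27/5


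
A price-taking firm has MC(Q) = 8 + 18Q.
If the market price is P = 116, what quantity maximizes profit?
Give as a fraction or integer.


In perfect competition, profit is maximized where P = MC.
116 = 8 + 18Q
108 = 18Q
Q* = 108/18 = 6

6


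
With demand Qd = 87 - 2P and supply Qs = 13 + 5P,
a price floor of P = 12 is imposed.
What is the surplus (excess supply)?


At P = 12:
Qd = 87 - 2*12 = 63
Qs = 13 + 5*12 = 73
Surplus = Qs - Qd = 73 - 63 = 10

10


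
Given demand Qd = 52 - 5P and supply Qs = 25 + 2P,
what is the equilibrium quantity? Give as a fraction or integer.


First find equilibrium price:
52 - 5P = 25 + 2P
P* = 27/7 = 27/7
Then substitute into demand:
Q* = 52 - 5 * 27/7 = 229/7

229/7


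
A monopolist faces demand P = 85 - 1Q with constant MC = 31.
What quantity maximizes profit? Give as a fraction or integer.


TR = P*Q = (85 - 1Q)Q = 85Q - 1Q^2
MR = dTR/dQ = 85 - 2Q
Set MR = MC:
85 - 2Q = 31
54 = 2Q
Q* = 54/2 = 27

27


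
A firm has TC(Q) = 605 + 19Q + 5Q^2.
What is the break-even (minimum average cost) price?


AC(Q) = 605/Q + 19 + 5Q
To minimize: dAC/dQ = -605/Q^2 + 5 = 0
Q^2 = 605/5 = 121
Q* = 11
Min AC = 605/11 + 19 + 5*11
Min AC = 55 + 19 + 55 = 129

129


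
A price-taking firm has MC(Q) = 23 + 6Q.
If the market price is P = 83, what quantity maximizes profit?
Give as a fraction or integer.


In perfect competition, profit is maximized where P = MC.
83 = 23 + 6Q
60 = 6Q
Q* = 60/6 = 10

10


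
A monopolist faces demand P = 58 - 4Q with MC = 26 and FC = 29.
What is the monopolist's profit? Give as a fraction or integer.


MR = MC: 58 - 8Q = 26
Q* = 4
P* = 58 - 4*4 = 42
Profit = (P* - MC)*Q* - FC
= (42 - 26)*4 - 29
= 16*4 - 29
= 64 - 29 = 35

35


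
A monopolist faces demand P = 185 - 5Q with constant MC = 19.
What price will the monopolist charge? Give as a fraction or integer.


MR = 185 - 10Q
Set MR = MC: 185 - 10Q = 19
Q* = 83/5
Substitute into demand:
P* = 185 - 5*83/5 = 102

102


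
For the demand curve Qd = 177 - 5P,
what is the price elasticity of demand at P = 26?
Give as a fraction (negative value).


dQ/dP = -5
At P = 26: Q = 177 - 5*26 = 47
E = (dQ/dP)(P/Q) = (-5)(26/47) = -130/47

-130/47


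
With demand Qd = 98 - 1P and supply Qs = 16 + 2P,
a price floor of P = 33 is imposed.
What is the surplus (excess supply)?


At P = 33:
Qd = 98 - 1*33 = 65
Qs = 16 + 2*33 = 82
Surplus = Qs - Qd = 82 - 65 = 17

17


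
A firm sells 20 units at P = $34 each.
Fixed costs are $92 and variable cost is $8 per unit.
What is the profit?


Total Revenue = P * Q = 34 * 20 = $680
Total Cost = FC + VC*Q = 92 + 8*20 = $252
Profit = TR - TC = 680 - 252 = $428

$428


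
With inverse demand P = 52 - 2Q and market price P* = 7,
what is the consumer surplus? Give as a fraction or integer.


Maximum willingness to pay (at Q=0): P_max = 52
Quantity demanded at P* = 7:
Q* = (52 - 7)/2 = 45/2
CS = (1/2) * Q* * (P_max - P*)
CS = (1/2) * 45/2 * (52 - 7)
CS = (1/2) * 45/2 * 45 = 2025/4

2025/4


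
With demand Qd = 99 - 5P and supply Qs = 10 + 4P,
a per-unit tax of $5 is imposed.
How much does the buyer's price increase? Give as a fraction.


With a per-unit tax, the buyer's price increase depends on relative slopes.
Supply slope: d = 4, Demand slope: b = 5
Buyer's price increase = d * tax / (b + d)
= 4 * 5 / (5 + 4)
= 20 / 9 = 20/9

20/9


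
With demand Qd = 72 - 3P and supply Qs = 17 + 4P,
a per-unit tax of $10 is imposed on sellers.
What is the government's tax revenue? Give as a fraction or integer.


With tax on sellers, new supply: Qs' = 17 + 4(P - 10)
= 4P - 23
New equilibrium quantity:
Q_new = 219/7
Tax revenue = tax * Q_new = 10 * 219/7 = 2190/7

2190/7


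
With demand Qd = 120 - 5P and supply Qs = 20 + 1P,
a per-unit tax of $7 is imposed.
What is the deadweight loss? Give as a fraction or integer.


Pre-tax equilibrium quantity: Q* = 110/3
Post-tax equilibrium quantity: Q_tax = 185/6
Reduction in quantity: Q* - Q_tax = 35/6
DWL = (1/2) * tax * (Q* - Q_tax)
DWL = (1/2) * 7 * 35/6 = 245/12

245/12


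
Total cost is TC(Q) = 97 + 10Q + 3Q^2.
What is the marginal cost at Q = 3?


MC = dTC/dQ = 10 + 2*3*Q
At Q = 3:
MC = 10 + 6*3
MC = 10 + 18 = 28

28


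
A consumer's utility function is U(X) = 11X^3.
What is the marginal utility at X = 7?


MU = dU/dX = 11*3*X^(3-1)
MU = 33*X^2
At X = 7:
MU = 33 * 7^2
MU = 33 * 49 = 1617

1617


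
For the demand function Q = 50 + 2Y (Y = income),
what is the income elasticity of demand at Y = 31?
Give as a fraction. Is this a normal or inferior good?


dQ/dY = 2
At Y = 31: Q = 50 + 2*31 = 112
Ey = (dQ/dY)(Y/Q) = 2 * 31 / 112 = 31/56
Since Ey > 0, this is a normal good.

31/56 (normal good)


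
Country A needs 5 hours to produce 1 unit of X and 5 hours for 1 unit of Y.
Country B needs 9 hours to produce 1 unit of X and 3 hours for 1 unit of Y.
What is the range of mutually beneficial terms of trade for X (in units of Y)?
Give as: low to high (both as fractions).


Opportunity cost of X for Country A = hours_X / hours_Y = 5/5 = 1 units of Y
Opportunity cost of X for Country B = hours_X / hours_Y = 9/3 = 3 units of Y
Terms of trade must be between the two opportunity costs.
Range: 1 to 3

1 to 3


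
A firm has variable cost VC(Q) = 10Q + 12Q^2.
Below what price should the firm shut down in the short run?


AVC(Q) = VC(Q)/Q = 10 + 12Q
AVC is increasing in Q, so minimum AVC is at Q -> 0+.
Min AVC = 10
The firm should shut down if P < 10.

10


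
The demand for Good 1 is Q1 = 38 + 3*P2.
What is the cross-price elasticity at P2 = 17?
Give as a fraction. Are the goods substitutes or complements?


dQ1/dP2 = 3
At P2 = 17: Q1 = 38 + 3*17 = 89
Exy = (dQ1/dP2)(P2/Q1) = 3 * 17 / 89 = 51/89
Since Exy > 0, the goods are substitutes.

51/89 (substitutes)


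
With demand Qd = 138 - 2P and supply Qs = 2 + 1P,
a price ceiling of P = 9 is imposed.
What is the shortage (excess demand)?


At P = 9:
Qd = 138 - 2*9 = 120
Qs = 2 + 1*9 = 11
Shortage = Qd - Qs = 120 - 11 = 109

109


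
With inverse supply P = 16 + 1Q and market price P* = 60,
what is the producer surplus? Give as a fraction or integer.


Minimum supply price (at Q=0): P_min = 16
Quantity supplied at P* = 60:
Q* = (60 - 16)/1 = 44
PS = (1/2) * Q* * (P* - P_min)
PS = (1/2) * 44 * (60 - 16)
PS = (1/2) * 44 * 44 = 968

968


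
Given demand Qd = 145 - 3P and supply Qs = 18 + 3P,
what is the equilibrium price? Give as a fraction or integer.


At equilibrium, Qd = Qs.
145 - 3P = 18 + 3P
145 - 18 = 3P + 3P
127 = 6P
P* = 127/6 = 127/6

127/6


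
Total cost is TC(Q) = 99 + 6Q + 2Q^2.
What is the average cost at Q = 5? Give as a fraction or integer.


TC(5) = 99 + 6*5 + 2*5^2
TC(5) = 99 + 30 + 50 = 179
AC = TC/Q = 179/5 = 179/5

179/5


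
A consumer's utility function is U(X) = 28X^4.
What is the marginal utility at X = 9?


MU = dU/dX = 28*4*X^(4-1)
MU = 112*X^3
At X = 9:
MU = 112 * 9^3
MU = 112 * 729 = 81648

81648


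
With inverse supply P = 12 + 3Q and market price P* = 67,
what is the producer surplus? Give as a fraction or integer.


Minimum supply price (at Q=0): P_min = 12
Quantity supplied at P* = 67:
Q* = (67 - 12)/3 = 55/3
PS = (1/2) * Q* * (P* - P_min)
PS = (1/2) * 55/3 * (67 - 12)
PS = (1/2) * 55/3 * 55 = 3025/6

3025/6


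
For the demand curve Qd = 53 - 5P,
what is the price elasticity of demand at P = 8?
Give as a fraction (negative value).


dQ/dP = -5
At P = 8: Q = 53 - 5*8 = 13
E = (dQ/dP)(P/Q) = (-5)(8/13) = -40/13

-40/13


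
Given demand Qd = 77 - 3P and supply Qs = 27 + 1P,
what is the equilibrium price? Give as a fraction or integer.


At equilibrium, Qd = Qs.
77 - 3P = 27 + 1P
77 - 27 = 3P + 1P
50 = 4P
P* = 50/4 = 25/2

25/2


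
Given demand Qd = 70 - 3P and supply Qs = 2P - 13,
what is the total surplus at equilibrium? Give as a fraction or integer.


Find equilibrium: 70 - 3P = 2P - 13
70 + 13 = 5P
P* = 83/5 = 83/5
Q* = 2*83/5 - 13 = 101/5
Inverse demand: P = 70/3 - Q/3, so P_max = 70/3
Inverse supply: P = 13/2 + Q/2, so P_min = 13/2
CS = (1/2) * 101/5 * (70/3 - 83/5) = 10201/150
PS = (1/2) * 101/5 * (83/5 - 13/2) = 10201/100
TS = CS + PS = 10201/150 + 10201/100 = 10201/60

10201/60


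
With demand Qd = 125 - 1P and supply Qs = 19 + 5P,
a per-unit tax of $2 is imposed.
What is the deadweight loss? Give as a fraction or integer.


Pre-tax equilibrium quantity: Q* = 322/3
Post-tax equilibrium quantity: Q_tax = 317/3
Reduction in quantity: Q* - Q_tax = 5/3
DWL = (1/2) * tax * (Q* - Q_tax)
DWL = (1/2) * 2 * 5/3 = 5/3

5/3


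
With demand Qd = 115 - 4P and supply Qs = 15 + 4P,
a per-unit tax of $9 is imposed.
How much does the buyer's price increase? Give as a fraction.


With a per-unit tax, the buyer's price increase depends on relative slopes.
Supply slope: d = 4, Demand slope: b = 4
Buyer's price increase = d * tax / (b + d)
= 4 * 9 / (4 + 4)
= 36 / 8 = 9/2

9/2


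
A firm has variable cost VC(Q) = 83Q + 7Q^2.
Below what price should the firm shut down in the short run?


AVC(Q) = VC(Q)/Q = 83 + 7Q
AVC is increasing in Q, so minimum AVC is at Q -> 0+.
Min AVC = 83
The firm should shut down if P < 83.

83


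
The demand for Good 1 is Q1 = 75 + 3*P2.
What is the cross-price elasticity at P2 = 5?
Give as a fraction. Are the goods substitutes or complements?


dQ1/dP2 = 3
At P2 = 5: Q1 = 75 + 3*5 = 90
Exy = (dQ1/dP2)(P2/Q1) = 3 * 5 / 90 = 1/6
Since Exy > 0, the goods are substitutes.

1/6 (substitutes)


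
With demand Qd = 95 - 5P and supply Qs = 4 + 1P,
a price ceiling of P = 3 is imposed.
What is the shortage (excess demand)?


At P = 3:
Qd = 95 - 5*3 = 80
Qs = 4 + 1*3 = 7
Shortage = Qd - Qs = 80 - 7 = 73

73


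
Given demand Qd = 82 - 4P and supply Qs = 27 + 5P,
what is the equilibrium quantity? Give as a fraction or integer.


First find equilibrium price:
82 - 4P = 27 + 5P
P* = 55/9 = 55/9
Then substitute into demand:
Q* = 82 - 4 * 55/9 = 518/9

518/9


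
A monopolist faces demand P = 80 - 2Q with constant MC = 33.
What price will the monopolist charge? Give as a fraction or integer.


MR = 80 - 4Q
Set MR = MC: 80 - 4Q = 33
Q* = 47/4
Substitute into demand:
P* = 80 - 2*47/4 = 113/2

113/2


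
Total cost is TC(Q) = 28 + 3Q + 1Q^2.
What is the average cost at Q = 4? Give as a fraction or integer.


TC(4) = 28 + 3*4 + 1*4^2
TC(4) = 28 + 12 + 16 = 56
AC = TC/Q = 56/4 = 14

14


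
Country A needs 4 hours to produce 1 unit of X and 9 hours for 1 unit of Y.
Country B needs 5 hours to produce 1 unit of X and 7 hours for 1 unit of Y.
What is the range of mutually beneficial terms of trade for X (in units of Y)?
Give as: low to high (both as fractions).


Opportunity cost of X for Country A = hours_X / hours_Y = 4/9 = 4/9 units of Y
Opportunity cost of X for Country B = hours_X / hours_Y = 5/7 = 5/7 units of Y
Terms of trade must be between the two opportunity costs.
Range: 4/9 to 5/7

4/9 to 5/7


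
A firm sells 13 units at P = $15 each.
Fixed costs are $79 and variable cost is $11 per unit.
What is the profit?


Total Revenue = P * Q = 15 * 13 = $195
Total Cost = FC + VC*Q = 79 + 11*13 = $222
Profit = TR - TC = 195 - 222 = $-27

$-27


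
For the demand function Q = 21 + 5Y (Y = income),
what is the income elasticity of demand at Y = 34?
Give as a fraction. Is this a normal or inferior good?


dQ/dY = 5
At Y = 34: Q = 21 + 5*34 = 191
Ey = (dQ/dY)(Y/Q) = 5 * 34 / 191 = 170/191
Since Ey > 0, this is a normal good.

170/191 (normal good)


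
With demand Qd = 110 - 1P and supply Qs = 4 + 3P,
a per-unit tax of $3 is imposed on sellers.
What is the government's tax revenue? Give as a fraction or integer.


With tax on sellers, new supply: Qs' = 4 + 3(P - 3)
= 3P - 5
New equilibrium quantity:
Q_new = 325/4
Tax revenue = tax * Q_new = 3 * 325/4 = 975/4

975/4


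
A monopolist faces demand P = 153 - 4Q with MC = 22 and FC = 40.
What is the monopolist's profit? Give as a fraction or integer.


MR = MC: 153 - 8Q = 22
Q* = 131/8
P* = 153 - 4*131/8 = 175/2
Profit = (P* - MC)*Q* - FC
= (175/2 - 22)*131/8 - 40
= 131/2*131/8 - 40
= 17161/16 - 40 = 16521/16

16521/16


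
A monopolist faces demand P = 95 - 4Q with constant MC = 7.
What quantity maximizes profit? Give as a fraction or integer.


TR = P*Q = (95 - 4Q)Q = 95Q - 4Q^2
MR = dTR/dQ = 95 - 8Q
Set MR = MC:
95 - 8Q = 7
88 = 8Q
Q* = 88/8 = 11

11


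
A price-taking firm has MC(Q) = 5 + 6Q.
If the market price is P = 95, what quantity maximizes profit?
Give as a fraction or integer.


In perfect competition, profit is maximized where P = MC.
95 = 5 + 6Q
90 = 6Q
Q* = 90/6 = 15

15


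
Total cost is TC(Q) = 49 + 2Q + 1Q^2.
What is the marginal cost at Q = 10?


MC = dTC/dQ = 2 + 2*1*Q
At Q = 10:
MC = 2 + 2*10
MC = 2 + 20 = 22

22


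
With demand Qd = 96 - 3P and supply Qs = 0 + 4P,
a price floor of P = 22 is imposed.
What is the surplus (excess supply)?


At P = 22:
Qd = 96 - 3*22 = 30
Qs = 0 + 4*22 = 88
Surplus = Qs - Qd = 88 - 30 = 58

58


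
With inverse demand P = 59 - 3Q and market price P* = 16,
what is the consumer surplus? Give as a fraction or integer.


Maximum willingness to pay (at Q=0): P_max = 59
Quantity demanded at P* = 16:
Q* = (59 - 16)/3 = 43/3
CS = (1/2) * Q* * (P_max - P*)
CS = (1/2) * 43/3 * (59 - 16)
CS = (1/2) * 43/3 * 43 = 1849/6

1849/6


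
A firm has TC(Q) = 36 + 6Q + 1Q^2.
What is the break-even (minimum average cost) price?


AC(Q) = 36/Q + 6 + 1Q
To minimize: dAC/dQ = -36/Q^2 + 1 = 0
Q^2 = 36/1 = 36
Q* = 6
Min AC = 36/6 + 6 + 1*6
Min AC = 6 + 6 + 6 = 18

18


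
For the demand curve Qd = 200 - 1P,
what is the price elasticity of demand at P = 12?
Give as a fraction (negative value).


dQ/dP = -1
At P = 12: Q = 200 - 1*12 = 188
E = (dQ/dP)(P/Q) = (-1)(12/188) = -3/47

-3/47


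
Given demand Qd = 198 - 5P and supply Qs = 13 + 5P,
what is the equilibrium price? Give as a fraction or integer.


At equilibrium, Qd = Qs.
198 - 5P = 13 + 5P
198 - 13 = 5P + 5P
185 = 10P
P* = 185/10 = 37/2

37/2


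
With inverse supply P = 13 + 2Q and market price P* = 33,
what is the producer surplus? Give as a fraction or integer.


Minimum supply price (at Q=0): P_min = 13
Quantity supplied at P* = 33:
Q* = (33 - 13)/2 = 10
PS = (1/2) * Q* * (P* - P_min)
PS = (1/2) * 10 * (33 - 13)
PS = (1/2) * 10 * 20 = 100

100


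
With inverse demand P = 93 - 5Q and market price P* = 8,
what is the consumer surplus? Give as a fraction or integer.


Maximum willingness to pay (at Q=0): P_max = 93
Quantity demanded at P* = 8:
Q* = (93 - 8)/5 = 17
CS = (1/2) * Q* * (P_max - P*)
CS = (1/2) * 17 * (93 - 8)
CS = (1/2) * 17 * 85 = 1445/2

1445/2


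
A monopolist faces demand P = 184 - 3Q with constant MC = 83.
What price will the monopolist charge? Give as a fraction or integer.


MR = 184 - 6Q
Set MR = MC: 184 - 6Q = 83
Q* = 101/6
Substitute into demand:
P* = 184 - 3*101/6 = 267/2

267/2


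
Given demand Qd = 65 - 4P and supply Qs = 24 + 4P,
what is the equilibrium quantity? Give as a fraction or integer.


First find equilibrium price:
65 - 4P = 24 + 4P
P* = 41/8 = 41/8
Then substitute into demand:
Q* = 65 - 4 * 41/8 = 89/2

89/2


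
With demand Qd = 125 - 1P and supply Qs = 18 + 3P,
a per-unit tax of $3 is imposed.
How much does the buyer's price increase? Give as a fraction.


With a per-unit tax, the buyer's price increase depends on relative slopes.
Supply slope: d = 3, Demand slope: b = 1
Buyer's price increase = d * tax / (b + d)
= 3 * 3 / (1 + 3)
= 9 / 4 = 9/4

9/4


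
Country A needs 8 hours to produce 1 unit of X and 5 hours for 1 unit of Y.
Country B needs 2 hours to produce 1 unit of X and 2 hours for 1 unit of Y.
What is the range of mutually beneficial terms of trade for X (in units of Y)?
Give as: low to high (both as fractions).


Opportunity cost of X for Country A = hours_X / hours_Y = 8/5 = 8/5 units of Y
Opportunity cost of X for Country B = hours_X / hours_Y = 2/2 = 1 units of Y
Terms of trade must be between the two opportunity costs.
Range: 1 to 8/5

1 to 8/5


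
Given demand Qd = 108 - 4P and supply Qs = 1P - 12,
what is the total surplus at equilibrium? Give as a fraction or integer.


Find equilibrium: 108 - 4P = 1P - 12
108 + 12 = 5P
P* = 120/5 = 24
Q* = 1*24 - 12 = 12
Inverse demand: P = 27 - Q/4, so P_max = 27
Inverse supply: P = 12 + Q/1, so P_min = 12
CS = (1/2) * 12 * (27 - 24) = 18
PS = (1/2) * 12 * (24 - 12) = 72
TS = CS + PS = 18 + 72 = 90

90


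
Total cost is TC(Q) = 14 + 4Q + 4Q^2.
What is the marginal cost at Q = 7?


MC = dTC/dQ = 4 + 2*4*Q
At Q = 7:
MC = 4 + 8*7
MC = 4 + 56 = 60

60


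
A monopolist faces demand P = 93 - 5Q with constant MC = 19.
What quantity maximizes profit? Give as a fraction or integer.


TR = P*Q = (93 - 5Q)Q = 93Q - 5Q^2
MR = dTR/dQ = 93 - 10Q
Set MR = MC:
93 - 10Q = 19
74 = 10Q
Q* = 74/10 = 37/5

37/5


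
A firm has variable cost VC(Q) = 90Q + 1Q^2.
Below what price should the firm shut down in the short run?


AVC(Q) = VC(Q)/Q = 90 + 1Q
AVC is increasing in Q, so minimum AVC is at Q -> 0+.
Min AVC = 90
The firm should shut down if P < 90.

90


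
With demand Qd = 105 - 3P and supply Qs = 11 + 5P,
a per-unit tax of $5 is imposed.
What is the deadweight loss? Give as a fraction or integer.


Pre-tax equilibrium quantity: Q* = 279/4
Post-tax equilibrium quantity: Q_tax = 483/8
Reduction in quantity: Q* - Q_tax = 75/8
DWL = (1/2) * tax * (Q* - Q_tax)
DWL = (1/2) * 5 * 75/8 = 375/16

375/16


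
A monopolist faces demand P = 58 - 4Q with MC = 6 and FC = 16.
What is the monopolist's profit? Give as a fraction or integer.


MR = MC: 58 - 8Q = 6
Q* = 13/2
P* = 58 - 4*13/2 = 32
Profit = (P* - MC)*Q* - FC
= (32 - 6)*13/2 - 16
= 26*13/2 - 16
= 169 - 16 = 153

153
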